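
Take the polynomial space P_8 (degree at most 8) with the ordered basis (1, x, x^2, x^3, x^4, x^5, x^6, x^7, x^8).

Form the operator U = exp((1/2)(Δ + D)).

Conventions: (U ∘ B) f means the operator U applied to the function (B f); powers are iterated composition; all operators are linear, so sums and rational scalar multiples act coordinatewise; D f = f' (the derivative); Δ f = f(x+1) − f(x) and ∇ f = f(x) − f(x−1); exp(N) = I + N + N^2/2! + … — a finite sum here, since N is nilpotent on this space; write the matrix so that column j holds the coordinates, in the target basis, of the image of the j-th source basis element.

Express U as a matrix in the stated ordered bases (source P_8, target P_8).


image of 1: 1
image of x: x + 1
image of x^2: x^2 + 2x + 3/2
image of x^3: x^3 + 3x^2 + (9/2)x + 3
image of x^4: x^4 + 4x^3 + 9x^2 + 12x + 29/4
image of x^5: x^5 + 5x^4 + 15x^3 + 30x^2 + (145/4)x + 81/4
image of x^6: x^6 + 6x^5 + (45/2)x^4 + 60x^3 + (435/4)x^2 + (243/2)x + 511/8
image of x^7: x^7 + 7x^6 + (63/2)x^5 + 105x^4 + (1015/4)x^3 + (1701/4)x^2 + (3577/8)x + 895/4
image of x^8: x^8 + 8x^7 + 42x^6 + 168x^5 + (1015/2)x^4 + 1134x^3 + (3577/2)x^2 + 1790x + 13745/16
each image's coordinates form column j of the matrix

the matrix is [[1, 1, 3/2, 3, 29/4, 81/4, 511/8, 895/4, 13745/16]; [0, 1, 2, 9/2, 12, 145/4, 243/2, 3577/8, 1790]; [0, 0, 1, 3, 9, 30, 435/4, 1701/4, 3577/2]; [0, 0, 0, 1, 4, 15, 60, 1015/4, 1134]; [0, 0, 0, 0, 1, 5, 45/2, 105, 1015/2]; [0, 0, 0, 0, 0, 1, 6, 63/2, 168]; [0, 0, 0, 0, 0, 0, 1, 7, 42]; [0, 0, 0, 0, 0, 0, 0, 1, 8]; [0, 0, 0, 0, 0, 0, 0, 0, 1]] (rows listed top to bottom)


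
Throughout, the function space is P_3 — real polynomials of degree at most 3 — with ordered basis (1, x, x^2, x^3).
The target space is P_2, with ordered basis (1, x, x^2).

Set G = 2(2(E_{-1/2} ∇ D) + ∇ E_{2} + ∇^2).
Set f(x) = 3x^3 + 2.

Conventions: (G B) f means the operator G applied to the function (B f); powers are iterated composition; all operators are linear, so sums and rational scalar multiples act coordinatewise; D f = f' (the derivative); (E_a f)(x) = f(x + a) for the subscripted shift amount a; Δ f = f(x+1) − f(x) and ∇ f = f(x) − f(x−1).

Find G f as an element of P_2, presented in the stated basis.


the result is g(x) = 18x^2 + 162x - 66

D f = 9x^2
∇ D f = 18x - 9
E_{-1/2} ∇ D f = 18x - 18
(2(E_{-1/2} ∇ D)) f = 36x - 36
E_{2} f = 3x^3 + 18x^2 + 36x + 26
∇ E_{2} f = 9x^2 + 27x + 21
∇ f = 9x^2 - 9x + 3
∇ ∇ f = 18x - 18
(2(E_{-1/2} ∇ D) + ∇ E_{2} + ∇^2) f = 9x^2 + 81x - 33
(2(2(E_{-1/2} ∇ D) + ∇ E_{2} + ∇^2)) f = 18x^2 + 162x - 66


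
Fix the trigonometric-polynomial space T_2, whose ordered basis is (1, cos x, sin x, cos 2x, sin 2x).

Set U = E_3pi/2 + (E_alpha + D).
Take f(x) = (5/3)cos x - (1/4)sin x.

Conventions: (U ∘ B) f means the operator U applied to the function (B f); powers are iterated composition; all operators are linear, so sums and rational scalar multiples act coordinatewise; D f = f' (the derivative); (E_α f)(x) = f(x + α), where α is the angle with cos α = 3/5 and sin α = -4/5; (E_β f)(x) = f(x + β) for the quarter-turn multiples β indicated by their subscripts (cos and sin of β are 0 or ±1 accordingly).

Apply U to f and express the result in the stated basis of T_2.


the image equals g(x) = (6/5)cos x + (71/60)sin x

E_3pi/2 f = (1/4)cos x + (5/3)sin x
E_alpha f = (6/5)cos x + (71/60)sin x
D f = -(1/4)cos x - (5/3)sin x
(E_alpha + D) f = (19/20)cos x - (29/60)sin x
(E_3pi/2 + (E_alpha + D)) f = (6/5)cos x + (71/60)sin x


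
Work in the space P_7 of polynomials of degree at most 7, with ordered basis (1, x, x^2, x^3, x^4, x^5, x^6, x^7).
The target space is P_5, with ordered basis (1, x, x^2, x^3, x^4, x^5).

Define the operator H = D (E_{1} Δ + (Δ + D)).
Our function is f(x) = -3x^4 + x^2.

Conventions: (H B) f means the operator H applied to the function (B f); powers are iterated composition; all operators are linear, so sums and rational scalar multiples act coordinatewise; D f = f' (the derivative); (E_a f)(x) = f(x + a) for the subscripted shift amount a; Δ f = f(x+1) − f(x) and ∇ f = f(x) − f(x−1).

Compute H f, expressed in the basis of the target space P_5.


Δ f = -12x^3 - 18x^2 - 10x - 2
E_{1} Δ f = -12x^3 - 54x^2 - 82x - 42
Δ f = -12x^3 - 18x^2 - 10x - 2
D f = -12x^3 + 2x
(Δ + D) f = -24x^3 - 18x^2 - 8x - 2
(E_{1} Δ + (Δ + D)) f = -36x^3 - 72x^2 - 90x - 44
D (E_{1} Δ + (Δ + D)) f = -108x^2 - 144x - 90

the image equals g(x) = -108x^2 - 144x - 90


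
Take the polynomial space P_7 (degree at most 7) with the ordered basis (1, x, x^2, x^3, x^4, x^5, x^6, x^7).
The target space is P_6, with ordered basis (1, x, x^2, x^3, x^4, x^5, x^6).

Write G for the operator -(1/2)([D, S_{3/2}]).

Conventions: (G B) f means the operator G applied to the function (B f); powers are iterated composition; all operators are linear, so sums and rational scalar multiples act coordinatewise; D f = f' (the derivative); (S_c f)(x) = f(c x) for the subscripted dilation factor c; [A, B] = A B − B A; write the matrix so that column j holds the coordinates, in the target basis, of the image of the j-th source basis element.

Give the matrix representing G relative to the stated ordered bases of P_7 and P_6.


image of 1: 0
image of x: -1/4
image of x^2: -(3/4)x
image of x^3: -(27/16)x^2
image of x^4: -(27/8)x^3
image of x^5: -(405/64)x^4
image of x^6: -(729/64)x^5
image of x^7: -(5103/256)x^6
each image's coordinates form column j of the matrix

the matrix is [[0, -1/4, 0, 0, 0, 0, 0, 0]; [0, 0, -3/4, 0, 0, 0, 0, 0]; [0, 0, 0, -27/16, 0, 0, 0, 0]; [0, 0, 0, 0, -27/8, 0, 0, 0]; [0, 0, 0, 0, 0, -405/64, 0, 0]; [0, 0, 0, 0, 0, 0, -729/64, 0]; [0, 0, 0, 0, 0, 0, 0, -5103/256]] (rows listed top to bottom)


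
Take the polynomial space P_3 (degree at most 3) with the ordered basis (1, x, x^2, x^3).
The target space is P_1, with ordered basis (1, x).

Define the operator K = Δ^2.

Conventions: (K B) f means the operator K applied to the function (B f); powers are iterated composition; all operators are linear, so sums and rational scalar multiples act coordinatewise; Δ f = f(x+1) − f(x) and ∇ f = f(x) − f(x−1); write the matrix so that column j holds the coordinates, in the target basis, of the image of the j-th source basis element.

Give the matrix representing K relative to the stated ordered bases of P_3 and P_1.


image of 1: 0
image of x: 0
image of x^2: 2
image of x^3: 6x + 6
each image's coordinates form column j of the matrix

the matrix is [[0, 0, 2, 6]; [0, 0, 0, 6]] (rows listed top to bottom)


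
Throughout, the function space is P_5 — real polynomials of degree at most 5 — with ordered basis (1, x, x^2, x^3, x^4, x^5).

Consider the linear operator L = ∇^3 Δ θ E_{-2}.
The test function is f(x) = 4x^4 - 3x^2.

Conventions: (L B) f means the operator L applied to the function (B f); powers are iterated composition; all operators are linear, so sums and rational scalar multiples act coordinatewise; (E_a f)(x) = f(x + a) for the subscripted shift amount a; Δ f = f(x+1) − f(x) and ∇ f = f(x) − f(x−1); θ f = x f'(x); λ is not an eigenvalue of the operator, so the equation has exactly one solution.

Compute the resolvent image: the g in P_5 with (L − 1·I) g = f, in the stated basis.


g(x) = -4x^4 + 3x^2 - 384

write g with unknown coordinates in the stated basis and equate coefficients in (L − 1·I) g = f
solving from the highest basis element down gives g = -4x^4 + 3x^2 - 384
check: L g = -384
so L g − 1·g = 4x^4 - 3x^2 = f ✓


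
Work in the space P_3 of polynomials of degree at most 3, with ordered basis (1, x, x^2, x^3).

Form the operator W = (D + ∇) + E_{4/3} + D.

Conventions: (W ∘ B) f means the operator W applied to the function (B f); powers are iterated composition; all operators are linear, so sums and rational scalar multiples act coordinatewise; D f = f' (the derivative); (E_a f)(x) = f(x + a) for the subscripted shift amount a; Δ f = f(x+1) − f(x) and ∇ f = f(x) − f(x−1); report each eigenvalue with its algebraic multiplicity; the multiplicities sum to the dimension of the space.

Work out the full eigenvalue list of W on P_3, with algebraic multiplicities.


image of 1: 1
image of x: x + 13/3
image of x^2: x^2 + (26/3)x + 7/9
image of x^3: x^3 + 13x^2 + (7/3)x + 91/27
the matrix is upper triangular; its diagonal is (1, 1, 1, 1)
for a triangular matrix the eigenvalues are the diagonal entries, with algebraic multiplicity their repetition count

λ = 1 (multiplicity 4)


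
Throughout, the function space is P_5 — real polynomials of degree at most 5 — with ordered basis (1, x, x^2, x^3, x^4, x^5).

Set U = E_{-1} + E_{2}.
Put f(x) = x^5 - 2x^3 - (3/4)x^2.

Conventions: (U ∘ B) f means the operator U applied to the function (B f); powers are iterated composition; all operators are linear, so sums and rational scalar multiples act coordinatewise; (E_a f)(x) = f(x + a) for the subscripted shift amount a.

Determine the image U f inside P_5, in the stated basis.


g(x) = 2x^5 + 5x^4 + 46x^3 + (125/2)x^2 + (107/2)x + 53/4

E_{-1} f = x^5 - 5x^4 + 8x^3 - (19/4)x^2 + (1/2)x + 1/4
E_{2} f = x^5 + 10x^4 + 38x^3 + (269/4)x^2 + 53x + 13
(E_{-1} + E_{2}) f = 2x^5 + 5x^4 + 46x^3 + (125/2)x^2 + (107/2)x + 53/4


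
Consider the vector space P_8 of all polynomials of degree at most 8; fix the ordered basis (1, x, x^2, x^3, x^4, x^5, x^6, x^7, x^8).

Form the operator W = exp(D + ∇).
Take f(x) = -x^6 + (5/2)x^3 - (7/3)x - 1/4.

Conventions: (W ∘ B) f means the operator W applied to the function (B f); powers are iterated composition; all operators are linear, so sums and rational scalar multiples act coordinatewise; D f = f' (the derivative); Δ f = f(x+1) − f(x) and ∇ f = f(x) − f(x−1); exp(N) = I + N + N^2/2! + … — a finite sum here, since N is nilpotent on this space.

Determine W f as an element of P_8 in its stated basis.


g(x) = -x^6 - 12x^5 - 45x^4 - (115/2)x^3 - 15x^2 + (13/6)x - 29/12

order-1 term: -12x^5 + 15x^4 - 20x^3 + 30x^2 - (27/2)x - 7/6
order-2 term: -60x^4 + 120x^3 - 165x^2 + 150x - 52
order-3 term: -160x^3 + 360x^2 - 420x + 215
order-4 term: -240x^2 + 480x - 340
order-5 term: -192x + 240
order-6 term: -64
the series for exp(D + ∇) f terminates at order 6
exp(D + ∇) f = -x^6 - 12x^5 - 45x^4 - (115/2)x^3 - 15x^2 + (13/6)x - 29/12


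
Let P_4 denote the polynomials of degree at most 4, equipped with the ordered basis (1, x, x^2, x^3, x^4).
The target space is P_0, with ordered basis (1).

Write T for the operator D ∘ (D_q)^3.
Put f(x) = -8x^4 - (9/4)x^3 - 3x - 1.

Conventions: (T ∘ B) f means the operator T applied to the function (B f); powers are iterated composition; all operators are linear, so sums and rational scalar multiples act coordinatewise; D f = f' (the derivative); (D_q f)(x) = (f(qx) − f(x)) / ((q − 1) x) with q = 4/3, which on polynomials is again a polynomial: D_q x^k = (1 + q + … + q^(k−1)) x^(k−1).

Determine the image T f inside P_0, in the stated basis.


D_q f = -(1400/27)x^3 - (37/4)x^2 - 3
D_q D_q f = -(51800/243)x^2 - (259/12)x
D_q D_q D_q f = -(362600/729)x - 259/12
D (D_q)^3 f = -362600/729

the result is g(x) = -362600/729


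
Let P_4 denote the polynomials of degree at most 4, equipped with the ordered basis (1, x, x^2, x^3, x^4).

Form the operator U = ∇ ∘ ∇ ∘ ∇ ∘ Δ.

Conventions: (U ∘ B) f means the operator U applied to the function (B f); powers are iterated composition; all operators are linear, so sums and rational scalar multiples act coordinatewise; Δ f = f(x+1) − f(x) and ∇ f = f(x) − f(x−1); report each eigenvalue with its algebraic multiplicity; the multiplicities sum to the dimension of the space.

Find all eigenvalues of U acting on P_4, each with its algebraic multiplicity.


λ = 0 (multiplicity 5)

image of 1: 0
image of x: 0
image of x^2: 0
image of x^3: 0
image of x^4: 24
the matrix is upper triangular; its diagonal is (0, 0, 0, 0, 0)
for a triangular matrix the eigenvalues are the diagonal entries, with algebraic multiplicity their repetition count


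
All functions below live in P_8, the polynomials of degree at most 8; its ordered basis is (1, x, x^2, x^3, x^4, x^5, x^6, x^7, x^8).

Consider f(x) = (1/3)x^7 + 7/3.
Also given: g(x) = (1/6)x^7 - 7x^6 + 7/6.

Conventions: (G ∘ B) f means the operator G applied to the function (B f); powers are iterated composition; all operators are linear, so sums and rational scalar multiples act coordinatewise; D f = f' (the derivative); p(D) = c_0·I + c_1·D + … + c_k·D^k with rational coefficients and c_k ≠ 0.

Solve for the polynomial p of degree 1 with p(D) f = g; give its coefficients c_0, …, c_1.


D^0 f = (1/3)x^7 + 7/3
D^1 f = (7/3)x^6
matching coefficients of g against c_0 f + c_1 Df + … from the top degree down determines the c_i
solution: c_0 = 1/2, c_1 = -3

p(D) = (1/2)·I − 3·D, i.e. c_0 = 1/2, c_1 = -3


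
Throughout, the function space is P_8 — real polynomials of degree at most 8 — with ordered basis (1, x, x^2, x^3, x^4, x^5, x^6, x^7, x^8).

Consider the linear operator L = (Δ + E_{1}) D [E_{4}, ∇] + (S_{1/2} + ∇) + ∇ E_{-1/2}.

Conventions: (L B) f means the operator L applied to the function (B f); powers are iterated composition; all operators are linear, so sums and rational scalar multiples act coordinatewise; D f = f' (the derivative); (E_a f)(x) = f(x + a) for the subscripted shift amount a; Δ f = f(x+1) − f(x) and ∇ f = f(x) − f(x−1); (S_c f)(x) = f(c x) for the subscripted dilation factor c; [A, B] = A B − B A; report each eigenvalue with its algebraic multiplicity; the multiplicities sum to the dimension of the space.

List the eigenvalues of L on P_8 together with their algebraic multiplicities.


image of 1: 1
image of x: (1/2)x + 2
image of x^2: (1/4)x^2 + 4x - 3
image of x^3: (1/8)x^3 + 6x^2 - 9x + 17/4
image of x^4: (1/16)x^4 + 8x^3 - 18x^2 + 17x - 6
image of x^5: (1/32)x^5 + 10x^4 - 30x^3 + (85/2)x^2 - 30x + 137/16
image of x^6: (1/64)x^6 + 12x^5 - 45x^4 + 85x^3 - 90x^2 + (411/8)x - 99/8
image of x^7: (1/128)x^7 + 14x^6 - 63x^5 + (595/4)x^4 - 210x^3 + (2877/16)x^2 - (693/8)x + 1157/64
image of x^8: (1/256)x^8 + 16x^7 - 84x^6 + 238x^5 - 420x^4 + (959/2)x^3 - (693/2)x^2 + (1157/8)x - 213/8
the matrix is upper triangular; its diagonal is (1, 1/2, 1/4, 1/8, 1/16, 1/32, 1/64, 1/128, 1/256)
for a triangular matrix the eigenvalues are the diagonal entries, with algebraic multiplicity their repetition count

λ = 1/256 (multiplicity 1), λ = 1/128 (multiplicity 1), λ = 1/64 (multiplicity 1), λ = 1/32 (multiplicity 1), λ = 1/16 (multiplicity 1), λ = 1/8 (multiplicity 1), λ = 1/4 (multiplicity 1), λ = 1/2 (multiplicity 1), λ = 1 (multiplicity 1)


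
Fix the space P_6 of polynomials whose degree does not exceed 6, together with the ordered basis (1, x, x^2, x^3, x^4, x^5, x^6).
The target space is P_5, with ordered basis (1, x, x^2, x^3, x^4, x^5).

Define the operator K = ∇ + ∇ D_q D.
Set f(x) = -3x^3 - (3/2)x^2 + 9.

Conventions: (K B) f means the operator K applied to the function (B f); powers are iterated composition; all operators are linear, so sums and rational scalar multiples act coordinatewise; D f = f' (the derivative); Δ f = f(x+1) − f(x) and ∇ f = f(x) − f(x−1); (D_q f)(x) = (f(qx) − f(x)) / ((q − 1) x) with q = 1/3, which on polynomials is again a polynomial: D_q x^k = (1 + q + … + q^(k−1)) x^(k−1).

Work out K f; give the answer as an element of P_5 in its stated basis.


the image equals g(x) = -9x^2 + 6x - 27/2

∇ f = -9x^2 + 6x - 3/2
D f = -9x^2 - 3x
D_q D f = -12x - 3
∇ D_q D f = -12
(∇ + ∇ D_q D) f = -9x^2 + 6x - 27/2


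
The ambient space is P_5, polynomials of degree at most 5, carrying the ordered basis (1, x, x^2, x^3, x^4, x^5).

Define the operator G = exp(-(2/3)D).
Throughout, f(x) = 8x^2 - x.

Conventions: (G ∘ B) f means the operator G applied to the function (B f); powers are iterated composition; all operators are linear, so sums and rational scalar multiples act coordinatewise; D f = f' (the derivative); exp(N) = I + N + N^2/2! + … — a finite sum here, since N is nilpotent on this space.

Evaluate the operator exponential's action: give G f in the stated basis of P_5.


order-1 term: -(32/3)x + 2/3
order-2 term: 32/9
the series for exp(-(2/3)D) f terminates at order 2
exp(-(2/3)D) f = 8x^2 - (35/3)x + 38/9

the result is g(x) = 8x^2 - (35/3)x + 38/9


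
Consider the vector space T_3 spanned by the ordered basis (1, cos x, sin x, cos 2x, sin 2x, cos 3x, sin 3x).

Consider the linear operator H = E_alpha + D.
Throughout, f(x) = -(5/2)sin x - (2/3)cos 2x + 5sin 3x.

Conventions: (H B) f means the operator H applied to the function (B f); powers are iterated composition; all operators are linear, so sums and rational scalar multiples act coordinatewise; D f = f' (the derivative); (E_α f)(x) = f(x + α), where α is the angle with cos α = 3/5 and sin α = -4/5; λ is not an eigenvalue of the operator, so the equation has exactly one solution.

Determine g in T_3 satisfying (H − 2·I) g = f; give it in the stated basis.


write g with unknown coordinates in the stated basis and equate coefficients in (H − 2·I) g = f
solving from the highest basis element down gives g = (1/4)cos x + (7/4)sin x + (38/157)cos 2x - (52/471)sin 2x - (1655/1954)cos 3x - (1835/1954)sin 3x
check: H g = (1/2)cos x + sin x - (86/471)cos 2x - (104/471)sin 2x - (1655/977)cos 3x + (3050/977)sin 3x
so H g − 2·g = -(5/2)sin x - (2/3)cos 2x + 5sin 3x = f ✓

the result is g(x) = (1/4)cos x + (7/4)sin x + (38/157)cos 2x - (52/471)sin 2x - (1655/1954)cos 3x - (1835/1954)sin 3x


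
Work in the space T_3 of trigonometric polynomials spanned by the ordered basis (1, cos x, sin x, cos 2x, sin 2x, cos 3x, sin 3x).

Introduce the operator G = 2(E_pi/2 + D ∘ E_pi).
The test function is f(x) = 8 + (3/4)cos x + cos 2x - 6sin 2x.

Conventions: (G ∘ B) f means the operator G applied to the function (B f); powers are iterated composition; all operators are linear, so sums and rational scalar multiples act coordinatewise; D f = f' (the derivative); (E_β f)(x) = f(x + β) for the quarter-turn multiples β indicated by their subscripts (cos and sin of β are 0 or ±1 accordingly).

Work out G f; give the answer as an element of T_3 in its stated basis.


E_pi/2 f = 8 - (3/4)sin x - cos 2x + 6sin 2x
E_pi f = 8 - (3/4)cos x + cos 2x - 6sin 2x
D E_pi f = (3/4)sin x - 12cos 2x - 2sin 2x
(E_pi/2 + D ∘ E_pi) f = 8 - 13cos 2x + 4sin 2x
(2(E_pi/2 + D ∘ E_pi)) f = 16 - 26cos 2x + 8sin 2x

the image equals g(x) = 16 - 26cos 2x + 8sin 2x


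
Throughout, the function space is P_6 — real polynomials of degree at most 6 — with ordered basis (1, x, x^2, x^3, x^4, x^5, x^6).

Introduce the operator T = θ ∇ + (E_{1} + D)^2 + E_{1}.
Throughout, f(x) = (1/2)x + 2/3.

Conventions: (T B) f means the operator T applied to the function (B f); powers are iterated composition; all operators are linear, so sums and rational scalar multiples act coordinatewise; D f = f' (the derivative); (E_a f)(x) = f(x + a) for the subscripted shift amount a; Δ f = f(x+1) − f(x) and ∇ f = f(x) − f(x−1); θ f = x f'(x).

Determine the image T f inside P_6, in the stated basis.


∇ f = 1/2
θ ∇ f = 0
E_{1} f = (1/2)x + 7/6
D f = 1/2
(E_{1} + D) f = (1/2)x + 5/3
E_{1} (E_{1} + D) f = (1/2)x + 13/6
D (E_{1} + D) f = 1/2
(E_{1} + D) (E_{1} + D) f = (1/2)x + 8/3
E_{1} f = (1/2)x + 7/6
(θ ∇ + (E_{1} + D)^2 + E_{1}) f = x + 23/6

the result is g(x) = x + 23/6


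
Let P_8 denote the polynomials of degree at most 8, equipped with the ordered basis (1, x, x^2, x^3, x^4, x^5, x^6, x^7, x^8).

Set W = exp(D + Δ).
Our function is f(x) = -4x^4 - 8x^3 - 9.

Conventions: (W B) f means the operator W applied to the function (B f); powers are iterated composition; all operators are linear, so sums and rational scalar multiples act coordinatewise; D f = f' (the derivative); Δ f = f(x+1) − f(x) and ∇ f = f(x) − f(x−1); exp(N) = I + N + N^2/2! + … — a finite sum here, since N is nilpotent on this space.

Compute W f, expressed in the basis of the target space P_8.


order-1 term: -32x^3 - 72x^2 - 40x - 12
order-2 term: -96x^2 - 192x - 92
order-3 term: -128x - 160
order-4 term: -64
the series for exp(D + Δ) f terminates at order 4
exp(D + Δ) f = -4x^4 - 40x^3 - 168x^2 - 360x - 337

g(x) = -4x^4 - 40x^3 - 168x^2 - 360x - 337


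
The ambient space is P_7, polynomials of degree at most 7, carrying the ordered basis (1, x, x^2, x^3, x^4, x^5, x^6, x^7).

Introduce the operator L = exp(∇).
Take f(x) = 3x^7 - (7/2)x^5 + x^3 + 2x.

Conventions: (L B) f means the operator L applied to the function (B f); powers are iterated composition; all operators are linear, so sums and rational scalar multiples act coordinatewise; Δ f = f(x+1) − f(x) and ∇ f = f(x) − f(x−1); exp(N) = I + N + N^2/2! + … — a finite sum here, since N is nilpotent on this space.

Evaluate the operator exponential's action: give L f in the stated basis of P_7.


order-1 term: 21x^6 - 63x^5 + (175/2)x^4 - 70x^3 + 31x^2 - (13/2)x + 5/2
order-2 term: 63x^5 - 315x^4 + 700x^3 - 840x^2 + (1063/2)x - 279/2
order-3 term: 105x^4 - 630x^3 + 1540x^2 - 1785x + 1633/2
order-4 term: 105x^3 - 630x^2 + (2695/2)x - 1015
order-5 term: 63x^2 - 315x + 833/2
order-6 term: 21x - 63
order-7 term: 3
the series for exp(∇) f terminates at order 7
exp(∇) f = 3x^7 + 21x^6 - (7/2)x^5 - (245/2)x^4 + 106x^3 + 164x^2 - (409/2)x + 21

the result is g(x) = 3x^7 + 21x^6 - (7/2)x^5 - (245/2)x^4 + 106x^3 + 164x^2 - (409/2)x + 21


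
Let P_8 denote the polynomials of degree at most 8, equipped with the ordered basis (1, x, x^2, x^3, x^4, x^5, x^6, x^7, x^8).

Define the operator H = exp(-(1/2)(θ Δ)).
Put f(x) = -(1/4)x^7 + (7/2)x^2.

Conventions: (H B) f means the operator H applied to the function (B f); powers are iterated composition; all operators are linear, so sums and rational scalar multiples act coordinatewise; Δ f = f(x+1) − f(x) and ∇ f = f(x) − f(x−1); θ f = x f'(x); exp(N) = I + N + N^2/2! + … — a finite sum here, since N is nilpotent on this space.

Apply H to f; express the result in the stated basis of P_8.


order-1 term: (21/4)x^6 + (105/8)x^5 + (35/2)x^4 + (105/8)x^3 + (21/4)x^2 - (21/8)x
order-2 term: -(315/8)x^5 - (1155/8)x^4 - (3675/16)x^3 - (2835/16)x^2 - (217/4)x
order-3 term: (525/4)x^4 + (3885/8)x^3 + (10395/16)x^2 + (9695/32)x
order-4 term: -(1575/8)x^3 - (17955/32)x^2 - (13125/32)x
order-5 term: (945/8)x^2 + (5481/32)x
order-6 term: -(315/16)x
the series for exp(-(1/2)(θ Δ)) f terminates at order 6
exp(-(1/2)(θ Δ)) f = -(1/4)x^7 + (21/4)x^6 - (105/4)x^5 + (35/8)x^4 + (1155/16)x^3 + (1225/32)x^2 - (399/32)x

the image equals g(x) = -(1/4)x^7 + (21/4)x^6 - (105/4)x^5 + (35/8)x^4 + (1155/16)x^3 + (1225/32)x^2 - (399/32)x


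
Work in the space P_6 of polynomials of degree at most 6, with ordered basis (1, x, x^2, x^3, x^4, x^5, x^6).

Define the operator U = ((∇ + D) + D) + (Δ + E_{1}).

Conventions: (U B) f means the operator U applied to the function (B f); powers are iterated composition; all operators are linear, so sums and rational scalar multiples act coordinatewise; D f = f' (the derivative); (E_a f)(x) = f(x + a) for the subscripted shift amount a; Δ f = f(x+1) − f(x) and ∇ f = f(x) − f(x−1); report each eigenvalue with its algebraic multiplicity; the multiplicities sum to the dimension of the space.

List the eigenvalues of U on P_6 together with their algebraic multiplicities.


image of 1: 1
image of x: x + 5
image of x^2: x^2 + 10x + 1
image of x^3: x^3 + 15x^2 + 3x + 3
image of x^4: x^4 + 20x^3 + 6x^2 + 12x + 1
image of x^5: x^5 + 25x^4 + 10x^3 + 30x^2 + 5x + 3
image of x^6: x^6 + 30x^5 + 15x^4 + 60x^3 + 15x^2 + 18x + 1
the matrix is upper triangular; its diagonal is (1, 1, 1, 1, 1, 1, 1)
for a triangular matrix the eigenvalues are the diagonal entries, with algebraic multiplicity their repetition count

λ = 1 (multiplicity 7)


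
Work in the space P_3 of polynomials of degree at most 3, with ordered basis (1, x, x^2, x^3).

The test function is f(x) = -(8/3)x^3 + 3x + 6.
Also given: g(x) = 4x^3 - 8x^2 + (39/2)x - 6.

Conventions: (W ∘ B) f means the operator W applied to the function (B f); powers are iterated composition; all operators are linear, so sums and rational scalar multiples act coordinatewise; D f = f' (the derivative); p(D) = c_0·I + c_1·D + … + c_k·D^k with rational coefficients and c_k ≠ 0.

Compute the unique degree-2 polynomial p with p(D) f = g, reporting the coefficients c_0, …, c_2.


D^0 f = -(8/3)x^3 + 3x + 6
D^1 f = -8x^2 + 3
D^2 f = -16x
matching coefficients of g against c_0 f + c_1 Df + … from the top degree down determines the c_i
solution: c_0 = -3/2, c_1 = 1, c_2 = -3/2

p(D) = -(3/2)·I + D − (3/2)·D^2, i.e. c_0 = -3/2, c_1 = 1, c_2 = -3/2


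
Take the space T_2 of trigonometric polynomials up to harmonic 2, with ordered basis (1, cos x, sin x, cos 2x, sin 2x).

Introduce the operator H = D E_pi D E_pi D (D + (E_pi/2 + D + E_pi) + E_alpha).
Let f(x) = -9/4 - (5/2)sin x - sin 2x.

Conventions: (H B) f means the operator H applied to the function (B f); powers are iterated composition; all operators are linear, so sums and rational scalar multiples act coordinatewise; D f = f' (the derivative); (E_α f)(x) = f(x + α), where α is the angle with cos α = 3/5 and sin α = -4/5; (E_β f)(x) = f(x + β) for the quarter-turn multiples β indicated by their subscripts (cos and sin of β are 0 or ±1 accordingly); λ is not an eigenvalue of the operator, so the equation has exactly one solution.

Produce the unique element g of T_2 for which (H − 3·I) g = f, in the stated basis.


the result is g(x) = 3/4 + (5/4)cos x + (5/2)sin x + (56/11489)cos 2x - (533/11489)sin 2x

write g with unknown coordinates in the stated basis and equate coefficients in (H − 3·I) g = f
solving from the highest basis element down gives g = 3/4 + (5/4)cos x + (5/2)sin x + (56/11489)cos 2x - (533/11489)sin 2x
check: H g = (15/4)cos x + 5sin x + (168/11489)cos 2x - (13088/11489)sin 2x
so H g − 3·g = -9/4 - (5/2)sin x - sin 2x = f ✓


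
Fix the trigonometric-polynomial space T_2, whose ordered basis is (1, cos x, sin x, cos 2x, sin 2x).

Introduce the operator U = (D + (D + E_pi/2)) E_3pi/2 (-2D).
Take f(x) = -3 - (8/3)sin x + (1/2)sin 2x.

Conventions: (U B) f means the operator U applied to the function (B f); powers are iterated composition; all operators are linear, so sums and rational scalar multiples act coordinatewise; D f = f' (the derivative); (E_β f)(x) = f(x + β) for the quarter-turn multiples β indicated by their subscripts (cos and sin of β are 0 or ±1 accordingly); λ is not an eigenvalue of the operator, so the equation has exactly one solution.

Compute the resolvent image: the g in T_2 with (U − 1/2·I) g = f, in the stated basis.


g(x) = 6 - (64/145)cos x + (16/435)sin x + (8/1153)cos 2x - (33/1153)sin 2x

write g with unknown coordinates in the stated basis and equate coefficients in (U − 1/2·I) g = f
solving from the highest basis element down gives g = 6 - (64/145)cos x + (16/435)sin x + (8/1153)cos 2x - (33/1153)sin 2x
check: U g = -(32/145)cos x - (384/145)sin x + (4/1153)cos 2x + (560/1153)sin 2x
so U g − 1/2·g = -3 - (8/3)sin x + (1/2)sin 2x = f ✓


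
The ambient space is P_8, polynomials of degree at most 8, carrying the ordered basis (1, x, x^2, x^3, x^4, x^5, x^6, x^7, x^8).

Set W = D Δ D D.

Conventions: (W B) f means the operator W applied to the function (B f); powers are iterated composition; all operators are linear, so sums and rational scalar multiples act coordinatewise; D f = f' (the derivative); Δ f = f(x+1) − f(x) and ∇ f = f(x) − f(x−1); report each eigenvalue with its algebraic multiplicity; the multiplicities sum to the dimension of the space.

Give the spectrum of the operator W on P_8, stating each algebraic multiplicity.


image of 1: 0
image of x: 0
image of x^2: 0
image of x^3: 0
image of x^4: 24
image of x^5: 120x + 60
image of x^6: 360x^2 + 360x + 120
image of x^7: 840x^3 + 1260x^2 + 840x + 210
image of x^8: 1680x^4 + 3360x^3 + 3360x^2 + 1680x + 336
the matrix is upper triangular; its diagonal is (0, 0, 0, 0, 0, 0, 0, 0, 0)
for a triangular matrix the eigenvalues are the diagonal entries, with algebraic multiplicity their repetition count

λ = 0 (multiplicity 9)


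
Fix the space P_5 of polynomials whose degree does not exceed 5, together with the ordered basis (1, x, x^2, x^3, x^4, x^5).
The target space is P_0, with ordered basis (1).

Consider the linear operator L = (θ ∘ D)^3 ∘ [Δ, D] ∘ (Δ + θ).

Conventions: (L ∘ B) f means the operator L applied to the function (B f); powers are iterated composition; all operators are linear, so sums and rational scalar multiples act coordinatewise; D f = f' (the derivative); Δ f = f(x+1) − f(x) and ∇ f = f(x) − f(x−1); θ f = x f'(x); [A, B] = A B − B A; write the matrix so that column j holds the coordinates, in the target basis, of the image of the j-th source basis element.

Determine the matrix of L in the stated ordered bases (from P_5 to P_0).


image of 1: 0
image of x: 0
image of x^2: 0
image of x^3: 0
image of x^4: 0
image of x^5: 0
each image's coordinates form column j of the matrix

the matrix is [[0, 0, 0, 0, 0, 0]] (rows listed top to bottom)


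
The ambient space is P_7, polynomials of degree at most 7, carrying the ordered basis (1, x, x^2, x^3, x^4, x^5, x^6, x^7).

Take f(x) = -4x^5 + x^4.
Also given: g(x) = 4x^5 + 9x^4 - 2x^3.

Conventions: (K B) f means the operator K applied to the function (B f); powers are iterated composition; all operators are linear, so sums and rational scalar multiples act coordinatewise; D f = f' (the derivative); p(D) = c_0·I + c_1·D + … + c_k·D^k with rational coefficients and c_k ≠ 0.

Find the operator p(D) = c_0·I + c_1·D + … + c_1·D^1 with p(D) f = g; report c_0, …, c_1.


D^0 f = -4x^5 + x^4
D^1 f = -20x^4 + 4x^3
matching coefficients of g against c_0 f + c_1 Df + … from the top degree down determines the c_i
solution: c_0 = -1, c_1 = -1/2

c_0 = -1, c_1 = -1/2


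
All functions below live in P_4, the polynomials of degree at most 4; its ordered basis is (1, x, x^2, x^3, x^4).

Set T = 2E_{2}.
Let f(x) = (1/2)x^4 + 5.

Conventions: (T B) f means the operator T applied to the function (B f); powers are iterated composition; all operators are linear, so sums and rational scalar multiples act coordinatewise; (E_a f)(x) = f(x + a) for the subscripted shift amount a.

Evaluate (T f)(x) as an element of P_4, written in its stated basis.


E_{2} f = (1/2)x^4 + 4x^3 + 12x^2 + 16x + 13
(2E_{2}) f = x^4 + 8x^3 + 24x^2 + 32x + 26

the image equals g(x) = x^4 + 8x^3 + 24x^2 + 32x + 26


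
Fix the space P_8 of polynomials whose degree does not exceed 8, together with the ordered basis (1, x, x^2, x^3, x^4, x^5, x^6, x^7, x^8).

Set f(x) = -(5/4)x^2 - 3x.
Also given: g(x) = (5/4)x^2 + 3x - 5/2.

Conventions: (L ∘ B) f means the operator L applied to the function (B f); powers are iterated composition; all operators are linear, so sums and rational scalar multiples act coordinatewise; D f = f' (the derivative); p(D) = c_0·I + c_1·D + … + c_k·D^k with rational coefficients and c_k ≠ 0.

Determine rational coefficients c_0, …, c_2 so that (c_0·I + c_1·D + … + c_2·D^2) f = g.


p(D) = -I + D^2, i.e. c_0 = -1, c_1 = 0, c_2 = 1

D^0 f = -(5/4)x^2 - 3x
D^1 f = -(5/2)x - 3
D^2 f = -5/2
matching coefficients of g against c_0 f + c_1 Df + … from the top degree down determines the c_i
solution: c_0 = -1, c_1 = 0, c_2 = 1


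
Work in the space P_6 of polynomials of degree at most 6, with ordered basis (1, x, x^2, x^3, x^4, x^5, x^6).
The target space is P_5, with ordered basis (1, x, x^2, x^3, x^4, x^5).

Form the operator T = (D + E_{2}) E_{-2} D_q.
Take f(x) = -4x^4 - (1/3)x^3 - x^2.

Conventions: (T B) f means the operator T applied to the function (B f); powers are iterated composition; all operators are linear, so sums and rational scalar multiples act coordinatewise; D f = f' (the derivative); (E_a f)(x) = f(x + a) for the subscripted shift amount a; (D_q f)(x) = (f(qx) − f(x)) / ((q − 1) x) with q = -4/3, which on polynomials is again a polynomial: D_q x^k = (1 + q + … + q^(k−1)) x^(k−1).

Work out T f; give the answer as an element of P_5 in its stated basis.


D_q f = (100/27)x^3 - (13/27)x^2 + (1/3)x
E_{-2} D_q f = (100/27)x^3 - (613/27)x^2 + (1261/27)x - 290/9
D E_{-2} D_q f = (100/9)x^2 - (1226/27)x + 1261/27
E_{2} E_{-2} D_q f = (100/27)x^3 - (13/27)x^2 + (1/3)x
(D + E_{2}) E_{-2} D_q f = (100/27)x^3 + (287/27)x^2 - (1217/27)x + 1261/27

g(x) = (100/27)x^3 + (287/27)x^2 - (1217/27)x + 1261/27


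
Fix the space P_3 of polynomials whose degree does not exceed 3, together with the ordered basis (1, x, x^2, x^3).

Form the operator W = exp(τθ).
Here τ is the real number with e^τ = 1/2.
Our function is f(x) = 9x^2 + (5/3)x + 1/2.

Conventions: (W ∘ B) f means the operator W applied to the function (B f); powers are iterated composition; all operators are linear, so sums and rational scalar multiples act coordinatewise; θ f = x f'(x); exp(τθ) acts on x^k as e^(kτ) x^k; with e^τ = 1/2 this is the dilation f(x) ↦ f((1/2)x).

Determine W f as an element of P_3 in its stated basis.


exp(τθ) x^k = e^(kτ) x^k; with e^τ = 1/2 this sends x^k to (1/2)^k x^k
x ↦ 1/2 x
x^2 ↦ 1/4 x^2
applying this coordinatewise to f: exp(τθ) f = (9/4)x^2 + (5/6)x + 1/2

g(x) = (9/4)x^2 + (5/6)x + 1/2


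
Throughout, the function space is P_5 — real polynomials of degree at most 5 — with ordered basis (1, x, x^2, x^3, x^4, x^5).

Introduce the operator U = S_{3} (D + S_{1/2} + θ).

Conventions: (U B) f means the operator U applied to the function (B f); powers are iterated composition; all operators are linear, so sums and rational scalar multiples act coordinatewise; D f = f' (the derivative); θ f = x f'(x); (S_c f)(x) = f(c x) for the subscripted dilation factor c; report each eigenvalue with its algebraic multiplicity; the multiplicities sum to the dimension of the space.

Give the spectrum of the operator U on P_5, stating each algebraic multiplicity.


image of 1: 1
image of x: (9/2)x + 1
image of x^2: (81/4)x^2 + 6x
image of x^3: (675/8)x^3 + 27x^2
image of x^4: (5265/16)x^4 + 108x^3
image of x^5: (39123/32)x^5 + 405x^4
the matrix is upper triangular; its diagonal is (1, 9/2, 81/4, 675/8, 5265/16, 39123/32)
for a triangular matrix the eigenvalues are the diagonal entries, with algebraic multiplicity their repetition count

λ = 1 (multiplicity 1), λ = 9/2 (multiplicity 1), λ = 81/4 (multiplicity 1), λ = 675/8 (multiplicity 1), λ = 5265/16 (multiplicity 1), λ = 39123/32 (multiplicity 1)


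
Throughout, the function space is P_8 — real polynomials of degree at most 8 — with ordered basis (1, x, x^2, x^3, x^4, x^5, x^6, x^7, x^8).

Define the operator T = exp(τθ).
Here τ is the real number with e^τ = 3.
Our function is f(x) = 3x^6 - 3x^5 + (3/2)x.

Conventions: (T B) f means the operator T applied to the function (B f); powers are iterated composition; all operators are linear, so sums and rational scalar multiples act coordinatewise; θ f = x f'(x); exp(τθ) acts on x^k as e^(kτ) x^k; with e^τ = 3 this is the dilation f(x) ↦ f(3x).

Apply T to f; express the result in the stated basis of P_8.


exp(τθ) x^k = e^(kτ) x^k; with e^τ = 3 this sends x^k to 3^k x^k
x ↦ 3 x
x^5 ↦ 243 x^5
x^6 ↦ 729 x^6
applying this coordinatewise to f: exp(τθ) f = 2187x^6 - 729x^5 + (9/2)x

the result is g(x) = 2187x^6 - 729x^5 + (9/2)x


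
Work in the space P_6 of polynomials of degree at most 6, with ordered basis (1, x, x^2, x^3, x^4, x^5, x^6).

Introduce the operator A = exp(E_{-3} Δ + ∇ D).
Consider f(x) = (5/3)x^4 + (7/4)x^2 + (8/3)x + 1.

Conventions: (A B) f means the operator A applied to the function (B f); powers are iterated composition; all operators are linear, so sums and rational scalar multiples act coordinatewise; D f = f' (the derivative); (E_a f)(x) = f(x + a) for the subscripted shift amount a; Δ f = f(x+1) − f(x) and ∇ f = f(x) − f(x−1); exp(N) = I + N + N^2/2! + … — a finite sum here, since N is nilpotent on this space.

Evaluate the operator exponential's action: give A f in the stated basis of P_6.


the result is g(x) = (5/3)x^4 + (20/3)x^3 - (73/4)x^2 + (119/2)x + 131/6

order-1 term: (20/3)x^3 - 30x^2 + (661/6)x - 417/4
order-2 term: 10x^2 - 60x + 1841/12
order-3 term: (20/3)x - 30
order-4 term: 5/3
the series for exp(E_{-3} Δ + ∇ D) f terminates at order 4
exp(E_{-3} Δ + ∇ D) f = (5/3)x^4 + (20/3)x^3 - (73/4)x^2 + (119/2)x + 131/6


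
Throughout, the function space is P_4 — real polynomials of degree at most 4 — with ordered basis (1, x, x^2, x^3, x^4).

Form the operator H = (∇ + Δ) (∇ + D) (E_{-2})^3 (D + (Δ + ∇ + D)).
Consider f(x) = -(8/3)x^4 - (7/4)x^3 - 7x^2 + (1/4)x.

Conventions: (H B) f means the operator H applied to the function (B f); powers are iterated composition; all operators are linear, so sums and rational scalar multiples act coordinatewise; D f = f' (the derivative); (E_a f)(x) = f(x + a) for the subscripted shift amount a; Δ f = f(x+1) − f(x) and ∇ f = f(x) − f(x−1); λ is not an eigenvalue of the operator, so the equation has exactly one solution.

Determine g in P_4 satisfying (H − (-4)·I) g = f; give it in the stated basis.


the image equals g(x) = -(2/3)x^4 - (7/16)x^3 - (7/4)x^2 + (1025/16)x - 779/2

write g with unknown coordinates in the stated basis and equate coefficients in (H − (-4)·I) g = f
solving from the highest basis element down gives g = -(2/3)x^4 - (7/16)x^3 - (7/4)x^2 + (1025/16)x - 779/2
check: H g = -256x + 1558
so H g − (-4)·g = -(8/3)x^4 - (7/4)x^3 - 7x^2 + (1/4)x = f ✓


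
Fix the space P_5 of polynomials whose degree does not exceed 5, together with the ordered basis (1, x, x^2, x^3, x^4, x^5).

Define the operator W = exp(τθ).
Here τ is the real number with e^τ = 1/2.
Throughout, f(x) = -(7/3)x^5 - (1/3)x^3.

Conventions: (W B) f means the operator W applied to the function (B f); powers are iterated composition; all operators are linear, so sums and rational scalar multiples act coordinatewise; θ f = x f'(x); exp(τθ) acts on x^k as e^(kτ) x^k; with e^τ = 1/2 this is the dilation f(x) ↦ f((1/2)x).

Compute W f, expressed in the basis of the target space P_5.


exp(τθ) x^k = e^(kτ) x^k; with e^τ = 1/2 this sends x^k to (1/2)^k x^k
x^3 ↦ 1/8 x^3
x^5 ↦ 1/32 x^5
applying this coordinatewise to f: exp(τθ) f = -(7/96)x^5 - (1/24)x^3

the image equals g(x) = -(7/96)x^5 - (1/24)x^3


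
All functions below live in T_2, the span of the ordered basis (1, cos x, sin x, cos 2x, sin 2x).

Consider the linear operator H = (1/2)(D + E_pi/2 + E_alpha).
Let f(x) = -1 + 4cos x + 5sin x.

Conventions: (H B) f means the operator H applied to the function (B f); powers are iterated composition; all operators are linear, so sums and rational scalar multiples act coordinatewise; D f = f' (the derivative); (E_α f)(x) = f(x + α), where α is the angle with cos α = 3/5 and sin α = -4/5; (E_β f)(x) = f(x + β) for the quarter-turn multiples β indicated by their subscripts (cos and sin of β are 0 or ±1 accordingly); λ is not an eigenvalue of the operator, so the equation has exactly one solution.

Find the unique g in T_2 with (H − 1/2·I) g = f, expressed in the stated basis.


write g with unknown coordinates in the stated basis and equate coefficients in (H − 1/2·I) g = f
solving from the highest basis element down gives g = -2 - (19/2)cos x + (7/2)sin x
check: H g = -2 - (3/4)cos x + (27/4)sin x
so H g − 1/2·g = -1 + 4cos x + 5sin x = f ✓

g(x) = -2 - (19/2)cos x + (7/2)sin x


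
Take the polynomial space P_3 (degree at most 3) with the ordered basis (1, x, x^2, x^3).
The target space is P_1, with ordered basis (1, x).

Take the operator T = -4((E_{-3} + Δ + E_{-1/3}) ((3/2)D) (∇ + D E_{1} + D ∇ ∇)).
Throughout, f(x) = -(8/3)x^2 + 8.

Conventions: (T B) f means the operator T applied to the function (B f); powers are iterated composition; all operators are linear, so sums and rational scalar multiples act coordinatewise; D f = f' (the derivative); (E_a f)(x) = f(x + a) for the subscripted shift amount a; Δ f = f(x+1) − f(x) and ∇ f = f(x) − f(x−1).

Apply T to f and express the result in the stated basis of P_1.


∇ f = -(16/3)x + 8/3
E_{1} f = -(8/3)x^2 - (16/3)x + 16/3
D E_{1} f = -(16/3)x - 16/3
∇ f = -(16/3)x + 8/3
∇ ∇ f = -16/3
D ∇ ∇ f = 0
(∇ + D E_{1} + D ∇ ∇) f = -(32/3)x - 8/3
D (∇ + D E_{1} + D ∇ ∇) f = -32/3
((3/2)D) (∇ + D E_{1} + D ∇ ∇) f = -16
E_{-3} ((3/2)D) (∇ + D E_{1} + D ∇ ∇) f = -16
Δ ((3/2)D) (∇ + D E_{1} + D ∇ ∇) f = 0
E_{-1/3} ((3/2)D) (∇ + D E_{1} + D ∇ ∇) f = -16
(E_{-3} + Δ + E_{-1/3}) ((3/2)D) (∇ + D E_{1} + D ∇ ∇) f = -32
(-4((E_{-3} + Δ + E_{-1/3}) ((3/2)D) (∇ + D E_{1} + D ∇ ∇))) f = 128

the image equals g(x) = 128
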